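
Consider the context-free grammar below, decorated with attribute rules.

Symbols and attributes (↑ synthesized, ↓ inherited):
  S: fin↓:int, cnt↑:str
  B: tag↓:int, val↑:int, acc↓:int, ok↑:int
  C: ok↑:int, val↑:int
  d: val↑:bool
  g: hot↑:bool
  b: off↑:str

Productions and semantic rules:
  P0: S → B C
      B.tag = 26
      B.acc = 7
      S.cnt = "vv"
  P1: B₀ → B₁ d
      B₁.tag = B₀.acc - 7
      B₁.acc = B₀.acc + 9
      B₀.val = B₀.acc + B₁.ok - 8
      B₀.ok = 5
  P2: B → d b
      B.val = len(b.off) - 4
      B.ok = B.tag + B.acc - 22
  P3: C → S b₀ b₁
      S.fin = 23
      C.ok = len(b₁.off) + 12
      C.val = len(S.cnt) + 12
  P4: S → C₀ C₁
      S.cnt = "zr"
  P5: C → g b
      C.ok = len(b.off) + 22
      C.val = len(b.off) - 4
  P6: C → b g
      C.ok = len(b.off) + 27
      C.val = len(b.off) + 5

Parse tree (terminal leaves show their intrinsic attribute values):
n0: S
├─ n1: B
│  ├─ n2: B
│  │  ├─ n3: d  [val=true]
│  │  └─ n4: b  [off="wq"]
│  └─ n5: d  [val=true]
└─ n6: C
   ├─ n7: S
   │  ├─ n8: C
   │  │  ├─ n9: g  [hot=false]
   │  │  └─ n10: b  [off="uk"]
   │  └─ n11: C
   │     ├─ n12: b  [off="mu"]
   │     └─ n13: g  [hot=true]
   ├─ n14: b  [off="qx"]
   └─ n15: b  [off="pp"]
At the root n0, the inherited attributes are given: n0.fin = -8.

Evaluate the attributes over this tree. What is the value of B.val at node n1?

-7

1. n0.fin = -8  [given at root]
2. n1.tag = 26  [26]
3. n1.acc = 7  [7]
4. n2.tag = 0  [B₀.acc - 7]
5. n2.acc = 16  [B₀.acc + 9]
6. n3.val = true  [terminal]
7. n4.off = "wq"  [terminal]
8. n2.val = -2  [len(b.off) - 4]
9. n2.ok = -6  [B.tag + B.acc - 22]
10. n5.val = true  [terminal]
11. n1.val = -7  [B₀.acc + B₁.ok - 8]
12. n1.ok = 5  [5]
13. n7.fin = 23  [23]
14. n9.hot = false  [terminal]
15. n10.off = "uk"  [terminal]
16. n8.ok = 24  [len(b.off) + 22]
17. n8.val = -2  [len(b.off) - 4]
18. n12.off = "mu"  [terminal]
19. n13.hot = true  [terminal]
20. n11.ok = 29  [len(b.off) + 27]
21. n11.val = 7  [len(b.off) + 5]
22. n7.cnt = "zr"  ["zr"]
23. n14.off = "qx"  [terminal]
24. n15.off = "pp"  [terminal]
25. n6.ok = 14  [len(b₁.off) + 12]
26. n6.val = 14  [len(S.cnt) + 12]
27. n0.cnt = "vv"  ["vv"]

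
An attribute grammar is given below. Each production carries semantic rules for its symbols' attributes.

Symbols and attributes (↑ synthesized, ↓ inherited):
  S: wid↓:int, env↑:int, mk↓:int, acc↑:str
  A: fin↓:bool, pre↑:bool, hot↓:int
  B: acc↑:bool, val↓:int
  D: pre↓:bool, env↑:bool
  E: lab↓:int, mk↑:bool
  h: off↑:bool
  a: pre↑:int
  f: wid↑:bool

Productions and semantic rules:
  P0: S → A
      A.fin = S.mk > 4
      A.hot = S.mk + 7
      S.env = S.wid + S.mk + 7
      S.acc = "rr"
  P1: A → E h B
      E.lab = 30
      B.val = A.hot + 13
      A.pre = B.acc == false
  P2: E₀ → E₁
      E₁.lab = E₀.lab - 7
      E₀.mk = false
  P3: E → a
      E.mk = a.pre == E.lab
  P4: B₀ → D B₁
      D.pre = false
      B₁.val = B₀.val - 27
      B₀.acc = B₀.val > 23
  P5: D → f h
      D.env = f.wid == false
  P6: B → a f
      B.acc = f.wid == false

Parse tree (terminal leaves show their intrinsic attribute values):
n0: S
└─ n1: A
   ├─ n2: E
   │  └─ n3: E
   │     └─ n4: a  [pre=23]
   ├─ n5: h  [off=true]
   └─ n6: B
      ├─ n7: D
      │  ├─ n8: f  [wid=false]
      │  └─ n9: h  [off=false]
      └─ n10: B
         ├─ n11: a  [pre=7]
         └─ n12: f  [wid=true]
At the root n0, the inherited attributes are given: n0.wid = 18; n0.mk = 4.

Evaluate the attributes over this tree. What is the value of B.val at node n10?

1. n0.wid = 18  [given at root]
2. n0.mk = 4  [given at root]
3. n1.fin = false  [S.mk > 4]
4. n1.hot = 11  [S.mk + 7]
5. n2.lab = 30  [30]
6. n3.lab = 23  [E₀.lab - 7]
7. n4.pre = 23  [terminal]
8. n3.mk = true  [a.pre == E.lab]
9. n2.mk = false  [false]
10. n5.off = true  [terminal]
11. n6.val = 24  [A.hot + 13]
12. n7.pre = false  [false]
13. n8.wid = false  [terminal]
14. n9.off = false  [terminal]
15. n7.env = true  [f.wid == false]
16. n10.val = -3  [B₀.val - 27]
17. n11.pre = 7  [terminal]
18. n12.wid = true  [terminal]
19. n10.acc = false  [f.wid == false]
20. n6.acc = true  [B₀.val > 23]
21. n1.pre = false  [B.acc == false]
22. n0.env = 29  [S.wid + S.mk + 7]
23. n0.acc = "rr"  ["rr"]

-3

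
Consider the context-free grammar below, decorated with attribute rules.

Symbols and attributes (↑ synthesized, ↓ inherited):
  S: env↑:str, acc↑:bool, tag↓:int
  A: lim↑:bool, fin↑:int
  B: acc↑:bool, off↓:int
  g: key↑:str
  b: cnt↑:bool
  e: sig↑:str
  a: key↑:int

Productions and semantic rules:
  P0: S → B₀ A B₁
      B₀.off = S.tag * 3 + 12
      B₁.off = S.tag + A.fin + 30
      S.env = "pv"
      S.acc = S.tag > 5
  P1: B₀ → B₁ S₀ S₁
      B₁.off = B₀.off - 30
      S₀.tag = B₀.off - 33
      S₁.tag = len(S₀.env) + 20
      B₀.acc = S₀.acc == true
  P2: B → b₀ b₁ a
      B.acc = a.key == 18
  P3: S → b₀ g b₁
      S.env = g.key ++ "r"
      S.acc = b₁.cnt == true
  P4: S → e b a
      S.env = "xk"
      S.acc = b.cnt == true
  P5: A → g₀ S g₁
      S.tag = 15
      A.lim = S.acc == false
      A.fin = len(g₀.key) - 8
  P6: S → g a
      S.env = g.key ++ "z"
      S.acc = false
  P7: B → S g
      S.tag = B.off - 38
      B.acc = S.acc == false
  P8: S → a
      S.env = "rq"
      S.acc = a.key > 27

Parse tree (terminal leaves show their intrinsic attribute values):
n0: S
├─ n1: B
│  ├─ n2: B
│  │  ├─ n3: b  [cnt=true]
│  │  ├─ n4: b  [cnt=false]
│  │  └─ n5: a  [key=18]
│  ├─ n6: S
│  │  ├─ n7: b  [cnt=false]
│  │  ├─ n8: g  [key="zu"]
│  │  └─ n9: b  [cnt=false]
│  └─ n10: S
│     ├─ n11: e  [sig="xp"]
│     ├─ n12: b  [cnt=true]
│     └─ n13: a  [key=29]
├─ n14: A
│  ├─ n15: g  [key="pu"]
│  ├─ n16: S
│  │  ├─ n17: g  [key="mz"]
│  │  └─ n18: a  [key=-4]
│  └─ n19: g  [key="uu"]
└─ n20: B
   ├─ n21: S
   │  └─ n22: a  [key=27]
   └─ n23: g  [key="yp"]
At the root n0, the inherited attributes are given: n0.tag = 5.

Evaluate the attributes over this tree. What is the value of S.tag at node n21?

1. n0.tag = 5  [given at root]
2. n1.off = 27  [S.tag * 3 + 12]
3. n2.off = -3  [B₀.off - 30]
4. n3.cnt = true  [terminal]
5. n4.cnt = false  [terminal]
6. n5.key = 18  [terminal]
7. n2.acc = true  [a.key == 18]
8. n6.tag = -6  [B₀.off - 33]
9. n7.cnt = false  [terminal]
10. n8.key = "zu"  [terminal]
11. n9.cnt = false  [terminal]
12. n6.env = "zur"  [g.key ++ "r"]
13. n6.acc = false  [b₁.cnt == true]
14. n10.tag = 23  [len(S₀.env) + 20]
15. n11.sig = "xp"  [terminal]
16. n12.cnt = true  [terminal]
17. n13.key = 29  [terminal]
18. n10.env = "xk"  ["xk"]
19. n10.acc = true  [b.cnt == true]
20. n1.acc = false  [S₀.acc == true]
21. n15.key = "pu"  [terminal]
22. n16.tag = 15  [15]
23. n17.key = "mz"  [terminal]
24. n18.key = -4  [terminal]
25. n16.env = "mzz"  [g.key ++ "z"]
26. n16.acc = false  [false]
27. n19.key = "uu"  [terminal]
28. n14.lim = true  [S.acc == false]
29. n14.fin = -6  [len(g₀.key) - 8]
30. n20.off = 29  [S.tag + A.fin + 30]
31. n21.tag = -9  [B.off - 38]
32. n22.key = 27  [terminal]
33. n21.env = "rq"  ["rq"]
34. n21.acc = false  [a.key > 27]
35. n23.key = "yp"  [terminal]
36. n20.acc = true  [S.acc == false]
37. n0.env = "pv"  ["pv"]
38. n0.acc = false  [S.tag > 5]

-9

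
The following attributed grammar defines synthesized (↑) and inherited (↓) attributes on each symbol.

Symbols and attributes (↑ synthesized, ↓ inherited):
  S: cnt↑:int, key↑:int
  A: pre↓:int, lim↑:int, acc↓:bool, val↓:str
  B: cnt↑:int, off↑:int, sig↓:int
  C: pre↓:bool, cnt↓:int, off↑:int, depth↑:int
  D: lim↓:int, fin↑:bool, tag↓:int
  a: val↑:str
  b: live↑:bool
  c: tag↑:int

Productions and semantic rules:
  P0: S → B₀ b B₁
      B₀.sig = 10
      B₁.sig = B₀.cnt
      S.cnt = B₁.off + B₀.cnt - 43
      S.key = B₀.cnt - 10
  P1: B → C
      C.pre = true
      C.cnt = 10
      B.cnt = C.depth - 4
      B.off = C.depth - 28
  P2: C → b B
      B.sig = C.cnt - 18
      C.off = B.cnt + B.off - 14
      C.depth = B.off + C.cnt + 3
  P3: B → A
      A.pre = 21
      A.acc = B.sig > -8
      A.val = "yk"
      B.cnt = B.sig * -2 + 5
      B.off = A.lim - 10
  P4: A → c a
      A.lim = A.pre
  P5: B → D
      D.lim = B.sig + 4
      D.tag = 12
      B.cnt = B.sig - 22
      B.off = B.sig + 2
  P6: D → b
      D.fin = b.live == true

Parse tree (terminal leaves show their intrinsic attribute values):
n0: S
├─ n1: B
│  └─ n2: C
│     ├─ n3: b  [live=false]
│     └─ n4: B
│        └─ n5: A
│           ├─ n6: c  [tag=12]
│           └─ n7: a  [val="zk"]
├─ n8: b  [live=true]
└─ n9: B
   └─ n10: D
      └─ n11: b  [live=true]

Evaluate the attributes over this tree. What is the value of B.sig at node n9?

20

1. n1.sig = 10  [10]
2. n2.pre = true  [true]
3. n2.cnt = 10  [10]
4. n3.live = false  [terminal]
5. n4.sig = -8  [C.cnt - 18]
6. n5.pre = 21  [21]
7. n5.acc = false  [B.sig > -8]
8. n5.val = "yk"  ["yk"]
9. n6.tag = 12  [terminal]
10. n7.val = "zk"  [terminal]
11. n5.lim = 21  [A.pre]
12. n4.cnt = 21  [B.sig * -2 + 5]
13. n4.off = 11  [A.lim - 10]
14. n2.off = 18  [B.cnt + B.off - 14]
15. n2.depth = 24  [B.off + C.cnt + 3]
16. n1.cnt = 20  [C.depth - 4]
17. n1.off = -4  [C.depth - 28]
18. n8.live = true  [terminal]
19. n9.sig = 20  [B₀.cnt]
20. n10.lim = 24  [B.sig + 4]
21. n10.tag = 12  [12]
22. n11.live = true  [terminal]
23. n10.fin = true  [b.live == true]
24. n9.cnt = -2  [B.sig - 22]
25. n9.off = 22  [B.sig + 2]
26. n0.cnt = -1  [B₁.off + B₀.cnt - 43]
27. n0.key = 10  [B₀.cnt - 10]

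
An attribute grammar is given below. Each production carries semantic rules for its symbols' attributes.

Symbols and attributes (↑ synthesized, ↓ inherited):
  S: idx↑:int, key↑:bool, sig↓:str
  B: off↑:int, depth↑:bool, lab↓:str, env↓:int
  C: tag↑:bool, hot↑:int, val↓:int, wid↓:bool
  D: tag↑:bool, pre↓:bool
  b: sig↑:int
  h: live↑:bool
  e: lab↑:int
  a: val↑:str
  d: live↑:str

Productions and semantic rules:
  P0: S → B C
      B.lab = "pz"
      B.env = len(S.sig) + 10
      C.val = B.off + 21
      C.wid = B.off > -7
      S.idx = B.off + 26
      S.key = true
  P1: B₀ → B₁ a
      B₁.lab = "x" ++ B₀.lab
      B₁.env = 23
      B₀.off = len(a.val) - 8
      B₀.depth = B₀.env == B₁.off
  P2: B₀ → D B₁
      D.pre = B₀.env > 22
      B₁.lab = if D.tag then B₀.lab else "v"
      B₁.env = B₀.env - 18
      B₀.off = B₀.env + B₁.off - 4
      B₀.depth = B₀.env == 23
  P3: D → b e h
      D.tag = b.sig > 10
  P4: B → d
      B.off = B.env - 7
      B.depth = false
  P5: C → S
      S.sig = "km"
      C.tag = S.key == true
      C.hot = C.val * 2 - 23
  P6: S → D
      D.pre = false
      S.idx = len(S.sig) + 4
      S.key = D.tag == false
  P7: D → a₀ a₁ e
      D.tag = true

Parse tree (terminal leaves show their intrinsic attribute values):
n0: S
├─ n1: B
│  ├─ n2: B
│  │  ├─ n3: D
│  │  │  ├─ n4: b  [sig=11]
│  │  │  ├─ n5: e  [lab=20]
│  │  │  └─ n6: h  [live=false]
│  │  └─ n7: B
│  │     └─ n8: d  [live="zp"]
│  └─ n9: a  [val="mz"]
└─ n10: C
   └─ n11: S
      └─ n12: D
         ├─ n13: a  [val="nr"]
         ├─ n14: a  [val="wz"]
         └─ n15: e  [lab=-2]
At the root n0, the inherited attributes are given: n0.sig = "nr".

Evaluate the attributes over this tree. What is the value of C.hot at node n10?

1. n0.sig = "nr"  [given at root]
2. n1.lab = "pz"  ["pz"]
3. n1.env = 12  [len(S.sig) + 10]
4. n2.lab = "xpz"  ["x" ++ B₀.lab]
5. n2.env = 23  [23]
6. n3.pre = true  [B₀.env > 22]
7. n4.sig = 11  [terminal]
8. n5.lab = 20  [terminal]
9. n6.live = false  [terminal]
10. n3.tag = true  [b.sig > 10]
11. n7.lab = "xpz"  [if D.tag then B₀.lab else "v"]
12. n7.env = 5  [B₀.env - 18]
13. n8.live = "zp"  [terminal]
14. n7.off = -2  [B.env - 7]
15. n7.depth = false  [false]
16. n2.off = 17  [B₀.env + B₁.off - 4]
17. n2.depth = true  [B₀.env == 23]
18. n9.val = "mz"  [terminal]
19. n1.off = -6  [len(a.val) - 8]
20. n1.depth = false  [B₀.env == B₁.off]
21. n10.val = 15  [B.off + 21]
22. n10.wid = true  [B.off > -7]
23. n11.sig = "km"  ["km"]
24. n12.pre = false  [false]
25. n13.val = "nr"  [terminal]
26. n14.val = "wz"  [terminal]
27. n15.lab = -2  [terminal]
28. n12.tag = true  [true]
29. n11.idx = 6  [len(S.sig) + 4]
30. n11.key = false  [D.tag == false]
31. n10.tag = false  [S.key == true]
32. n10.hot = 7  [C.val * 2 - 23]
33. n0.idx = 20  [B.off + 26]
34. n0.key = true  [true]

7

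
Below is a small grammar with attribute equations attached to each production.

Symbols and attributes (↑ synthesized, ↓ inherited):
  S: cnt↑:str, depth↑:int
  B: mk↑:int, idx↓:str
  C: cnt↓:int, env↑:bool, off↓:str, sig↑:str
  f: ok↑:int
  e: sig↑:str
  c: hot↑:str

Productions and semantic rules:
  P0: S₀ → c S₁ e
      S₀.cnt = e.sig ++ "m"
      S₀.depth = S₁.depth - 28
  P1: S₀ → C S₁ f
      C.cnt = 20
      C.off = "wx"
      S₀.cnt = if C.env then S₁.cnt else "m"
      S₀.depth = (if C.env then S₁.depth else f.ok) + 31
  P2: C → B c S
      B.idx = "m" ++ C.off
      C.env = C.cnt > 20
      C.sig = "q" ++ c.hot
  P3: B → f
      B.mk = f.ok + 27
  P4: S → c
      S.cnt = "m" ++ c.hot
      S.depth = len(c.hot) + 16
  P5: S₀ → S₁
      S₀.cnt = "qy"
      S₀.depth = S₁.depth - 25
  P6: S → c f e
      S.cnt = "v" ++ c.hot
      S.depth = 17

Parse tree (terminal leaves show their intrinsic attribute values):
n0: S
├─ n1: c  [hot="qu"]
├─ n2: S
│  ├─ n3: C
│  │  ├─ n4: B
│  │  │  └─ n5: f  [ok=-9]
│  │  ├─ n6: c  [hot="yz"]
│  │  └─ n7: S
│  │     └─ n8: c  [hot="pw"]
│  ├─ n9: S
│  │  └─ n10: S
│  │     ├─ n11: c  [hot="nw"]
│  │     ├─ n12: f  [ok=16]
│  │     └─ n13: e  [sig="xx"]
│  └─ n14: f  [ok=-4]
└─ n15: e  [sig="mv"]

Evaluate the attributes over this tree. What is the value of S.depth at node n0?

-1

1. n1.hot = "qu"  [terminal]
2. n3.cnt = 20  [20]
3. n3.off = "wx"  ["wx"]
4. n4.idx = "mwx"  ["m" ++ C.off]
5. n5.ok = -9  [terminal]
6. n4.mk = 18  [f.ok + 27]
7. n6.hot = "yz"  [terminal]
8. n8.hot = "pw"  [terminal]
9. n7.cnt = "mpw"  ["m" ++ c.hot]
10. n7.depth = 18  [len(c.hot) + 16]
11. n3.env = false  [C.cnt > 20]
12. n3.sig = "qyz"  ["q" ++ c.hot]
13. n11.hot = "nw"  [terminal]
14. n12.ok = 16  [terminal]
15. n13.sig = "xx"  [terminal]
16. n10.cnt = "vnw"  ["v" ++ c.hot]
17. n10.depth = 17  [17]
18. n9.cnt = "qy"  ["qy"]
19. n9.depth = -8  [S₁.depth - 25]
20. n14.ok = -4  [terminal]
21. n2.cnt = "m"  [if C.env then S₁.cnt else "m"]
22. n2.depth = 27  [(if C.env then S₁.depth else f.ok) + 31]
23. n15.sig = "mv"  [terminal]
24. n0.cnt = "mvm"  [e.sig ++ "m"]
25. n0.depth = -1  [S₁.depth - 28]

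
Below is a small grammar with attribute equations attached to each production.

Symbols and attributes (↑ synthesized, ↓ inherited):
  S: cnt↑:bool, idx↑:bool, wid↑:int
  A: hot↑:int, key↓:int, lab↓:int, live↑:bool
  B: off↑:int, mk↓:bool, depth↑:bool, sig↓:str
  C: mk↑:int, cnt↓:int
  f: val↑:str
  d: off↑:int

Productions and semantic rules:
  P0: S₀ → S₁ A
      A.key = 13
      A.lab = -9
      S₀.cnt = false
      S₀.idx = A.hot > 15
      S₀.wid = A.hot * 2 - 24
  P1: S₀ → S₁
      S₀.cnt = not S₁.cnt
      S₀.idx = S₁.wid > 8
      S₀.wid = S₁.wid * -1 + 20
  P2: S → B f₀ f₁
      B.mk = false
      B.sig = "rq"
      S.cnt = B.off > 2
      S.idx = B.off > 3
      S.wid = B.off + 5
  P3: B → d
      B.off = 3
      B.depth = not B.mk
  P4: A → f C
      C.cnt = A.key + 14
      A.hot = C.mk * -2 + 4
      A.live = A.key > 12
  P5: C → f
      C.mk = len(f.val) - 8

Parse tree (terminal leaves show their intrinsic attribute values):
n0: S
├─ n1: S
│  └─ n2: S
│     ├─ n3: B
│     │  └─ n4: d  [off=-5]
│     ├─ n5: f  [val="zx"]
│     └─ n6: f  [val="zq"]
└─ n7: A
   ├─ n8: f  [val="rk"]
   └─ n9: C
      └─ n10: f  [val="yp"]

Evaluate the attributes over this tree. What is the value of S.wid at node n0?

8

1. n3.mk = false  [false]
2. n3.sig = "rq"  ["rq"]
3. n4.off = -5  [terminal]
4. n3.off = 3  [3]
5. n3.depth = true  [not B.mk]
6. n5.val = "zx"  [terminal]
7. n6.val = "zq"  [terminal]
8. n2.cnt = true  [B.off > 2]
9. n2.idx = false  [B.off > 3]
10. n2.wid = 8  [B.off + 5]
11. n1.cnt = false  [not S₁.cnt]
12. n1.idx = false  [S₁.wid > 8]
13. n1.wid = 12  [S₁.wid * -1 + 20]
14. n7.key = 13  [13]
15. n7.lab = -9  [-9]
16. n8.val = "rk"  [terminal]
17. n9.cnt = 27  [A.key + 14]
18. n10.val = "yp"  [terminal]
19. n9.mk = -6  [len(f.val) - 8]
20. n7.hot = 16  [C.mk * -2 + 4]
21. n7.live = true  [A.key > 12]
22. n0.cnt = false  [false]
23. n0.idx = true  [A.hot > 15]
24. n0.wid = 8  [A.hot * 2 - 24]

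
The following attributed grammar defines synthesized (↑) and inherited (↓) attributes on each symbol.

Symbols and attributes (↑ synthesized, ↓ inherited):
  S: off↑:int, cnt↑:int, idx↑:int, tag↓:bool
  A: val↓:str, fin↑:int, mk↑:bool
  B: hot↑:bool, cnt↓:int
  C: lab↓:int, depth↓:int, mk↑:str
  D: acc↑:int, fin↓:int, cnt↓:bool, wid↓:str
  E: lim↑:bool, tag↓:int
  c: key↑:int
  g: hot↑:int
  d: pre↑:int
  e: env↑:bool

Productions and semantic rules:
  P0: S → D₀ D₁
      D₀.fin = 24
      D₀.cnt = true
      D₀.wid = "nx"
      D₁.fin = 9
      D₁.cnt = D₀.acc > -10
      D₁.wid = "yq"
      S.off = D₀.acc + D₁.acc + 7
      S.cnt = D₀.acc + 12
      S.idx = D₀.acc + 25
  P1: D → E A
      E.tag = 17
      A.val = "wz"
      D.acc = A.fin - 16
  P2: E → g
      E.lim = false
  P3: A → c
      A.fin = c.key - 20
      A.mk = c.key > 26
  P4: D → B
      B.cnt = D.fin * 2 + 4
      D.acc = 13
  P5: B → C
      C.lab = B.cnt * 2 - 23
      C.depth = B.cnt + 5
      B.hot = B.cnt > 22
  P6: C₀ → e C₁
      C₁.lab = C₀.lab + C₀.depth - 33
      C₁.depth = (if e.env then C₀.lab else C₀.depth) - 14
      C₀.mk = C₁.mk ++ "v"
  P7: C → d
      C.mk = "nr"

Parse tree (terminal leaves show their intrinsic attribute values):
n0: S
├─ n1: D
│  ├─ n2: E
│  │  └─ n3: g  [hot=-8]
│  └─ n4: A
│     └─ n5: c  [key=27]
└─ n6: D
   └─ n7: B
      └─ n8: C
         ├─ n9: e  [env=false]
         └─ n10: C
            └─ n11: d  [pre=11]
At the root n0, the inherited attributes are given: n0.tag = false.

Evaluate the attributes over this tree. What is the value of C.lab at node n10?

15

1. n0.tag = false  [given at root]
2. n1.fin = 24  [24]
3. n1.cnt = true  [true]
4. n1.wid = "nx"  ["nx"]
5. n2.tag = 17  [17]
6. n3.hot = -8  [terminal]
7. n2.lim = false  [false]
8. n4.val = "wz"  ["wz"]
9. n5.key = 27  [terminal]
10. n4.fin = 7  [c.key - 20]
11. n4.mk = true  [c.key > 26]
12. n1.acc = -9  [A.fin - 16]
13. n6.fin = 9  [9]
14. n6.cnt = true  [D₀.acc > -10]
15. n6.wid = "yq"  ["yq"]
16. n7.cnt = 22  [D.fin * 2 + 4]
17. n8.lab = 21  [B.cnt * 2 - 23]
18. n8.depth = 27  [B.cnt + 5]
19. n9.env = false  [terminal]
20. n10.lab = 15  [C₀.lab + C₀.depth - 33]
21. n10.depth = 13  [(if e.env then C₀.lab else C₀.depth) - 14]
22. n11.pre = 11  [terminal]
23. n10.mk = "nr"  ["nr"]
24. n8.mk = "nrv"  [C₁.mk ++ "v"]
25. n7.hot = false  [B.cnt > 22]
26. n6.acc = 13  [13]
27. n0.off = 11  [D₀.acc + D₁.acc + 7]
28. n0.cnt = 3  [D₀.acc + 12]
29. n0.idx = 16  [D₀.acc + 25]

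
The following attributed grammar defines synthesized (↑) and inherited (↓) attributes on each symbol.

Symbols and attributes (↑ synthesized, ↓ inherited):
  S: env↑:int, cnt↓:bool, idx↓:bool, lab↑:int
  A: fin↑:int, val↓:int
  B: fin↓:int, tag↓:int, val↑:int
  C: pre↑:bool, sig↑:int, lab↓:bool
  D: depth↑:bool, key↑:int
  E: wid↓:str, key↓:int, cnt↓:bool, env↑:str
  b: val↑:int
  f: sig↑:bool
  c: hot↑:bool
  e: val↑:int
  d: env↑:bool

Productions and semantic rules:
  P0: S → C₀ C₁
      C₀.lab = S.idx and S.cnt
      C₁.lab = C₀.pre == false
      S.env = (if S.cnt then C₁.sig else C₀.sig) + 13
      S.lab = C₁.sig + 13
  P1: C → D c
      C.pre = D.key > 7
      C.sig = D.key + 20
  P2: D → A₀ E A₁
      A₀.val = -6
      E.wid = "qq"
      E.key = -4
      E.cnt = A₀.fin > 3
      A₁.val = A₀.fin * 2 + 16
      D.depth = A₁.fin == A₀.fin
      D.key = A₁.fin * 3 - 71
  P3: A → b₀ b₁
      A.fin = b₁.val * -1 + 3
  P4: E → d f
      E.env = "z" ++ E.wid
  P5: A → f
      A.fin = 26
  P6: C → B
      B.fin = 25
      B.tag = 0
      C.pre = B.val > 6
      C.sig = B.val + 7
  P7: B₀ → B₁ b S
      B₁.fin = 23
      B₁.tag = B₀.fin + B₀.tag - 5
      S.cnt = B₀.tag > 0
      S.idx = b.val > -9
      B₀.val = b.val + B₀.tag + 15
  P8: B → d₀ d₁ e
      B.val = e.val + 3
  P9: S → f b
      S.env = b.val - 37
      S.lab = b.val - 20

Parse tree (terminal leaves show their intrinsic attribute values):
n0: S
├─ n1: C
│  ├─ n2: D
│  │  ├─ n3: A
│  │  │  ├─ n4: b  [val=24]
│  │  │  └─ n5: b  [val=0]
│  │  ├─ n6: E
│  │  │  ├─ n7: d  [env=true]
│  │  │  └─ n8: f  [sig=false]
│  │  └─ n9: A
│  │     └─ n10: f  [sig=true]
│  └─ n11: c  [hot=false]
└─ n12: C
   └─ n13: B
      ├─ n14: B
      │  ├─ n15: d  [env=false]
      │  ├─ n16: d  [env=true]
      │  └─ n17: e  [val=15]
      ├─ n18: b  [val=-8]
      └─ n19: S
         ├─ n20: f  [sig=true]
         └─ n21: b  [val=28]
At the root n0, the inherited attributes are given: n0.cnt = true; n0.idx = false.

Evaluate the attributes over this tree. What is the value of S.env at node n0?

1. n0.cnt = true  [given at root]
2. n0.idx = false  [given at root]
3. n1.lab = false  [S.idx and S.cnt]
4. n3.val = -6  [-6]
5. n4.val = 24  [terminal]
6. n5.val = 0  [terminal]
7. n3.fin = 3  [b₁.val * -1 + 3]
8. n6.wid = "qq"  ["qq"]
9. n6.key = -4  [-4]
10. n6.cnt = false  [A₀.fin > 3]
11. n7.env = true  [terminal]
12. n8.sig = false  [terminal]
13. n6.env = "zqq"  ["z" ++ E.wid]
14. n9.val = 22  [A₀.fin * 2 + 16]
15. n10.sig = true  [terminal]
16. n9.fin = 26  [26]
17. n2.depth = false  [A₁.fin == A₀.fin]
18. n2.key = 7  [A₁.fin * 3 - 71]
19. n11.hot = false  [terminal]
20. n1.pre = false  [D.key > 7]
21. n1.sig = 27  [D.key + 20]
22. n12.lab = true  [C₀.pre == false]
23. n13.fin = 25  [25]
24. n13.tag = 0  [0]
25. n14.fin = 23  [23]
26. n14.tag = 20  [B₀.fin + B₀.tag - 5]
27. n15.env = false  [terminal]
28. n16.env = true  [terminal]
29. n17.val = 15  [terminal]
30. n14.val = 18  [e.val + 3]
31. n18.val = -8  [terminal]
32. n19.cnt = false  [B₀.tag > 0]
33. n19.idx = true  [b.val > -9]
34. n20.sig = true  [terminal]
35. n21.val = 28  [terminal]
36. n19.env = -9  [b.val - 37]
37. n19.lab = 8  [b.val - 20]
38. n13.val = 7  [b.val + B₀.tag + 15]
39. n12.pre = true  [B.val > 6]
40. n12.sig = 14  [B.val + 7]
41. n0.env = 27  [(if S.cnt then C₁.sig else C₀.sig) + 13]
42. n0.lab = 27  [C₁.sig + 13]

27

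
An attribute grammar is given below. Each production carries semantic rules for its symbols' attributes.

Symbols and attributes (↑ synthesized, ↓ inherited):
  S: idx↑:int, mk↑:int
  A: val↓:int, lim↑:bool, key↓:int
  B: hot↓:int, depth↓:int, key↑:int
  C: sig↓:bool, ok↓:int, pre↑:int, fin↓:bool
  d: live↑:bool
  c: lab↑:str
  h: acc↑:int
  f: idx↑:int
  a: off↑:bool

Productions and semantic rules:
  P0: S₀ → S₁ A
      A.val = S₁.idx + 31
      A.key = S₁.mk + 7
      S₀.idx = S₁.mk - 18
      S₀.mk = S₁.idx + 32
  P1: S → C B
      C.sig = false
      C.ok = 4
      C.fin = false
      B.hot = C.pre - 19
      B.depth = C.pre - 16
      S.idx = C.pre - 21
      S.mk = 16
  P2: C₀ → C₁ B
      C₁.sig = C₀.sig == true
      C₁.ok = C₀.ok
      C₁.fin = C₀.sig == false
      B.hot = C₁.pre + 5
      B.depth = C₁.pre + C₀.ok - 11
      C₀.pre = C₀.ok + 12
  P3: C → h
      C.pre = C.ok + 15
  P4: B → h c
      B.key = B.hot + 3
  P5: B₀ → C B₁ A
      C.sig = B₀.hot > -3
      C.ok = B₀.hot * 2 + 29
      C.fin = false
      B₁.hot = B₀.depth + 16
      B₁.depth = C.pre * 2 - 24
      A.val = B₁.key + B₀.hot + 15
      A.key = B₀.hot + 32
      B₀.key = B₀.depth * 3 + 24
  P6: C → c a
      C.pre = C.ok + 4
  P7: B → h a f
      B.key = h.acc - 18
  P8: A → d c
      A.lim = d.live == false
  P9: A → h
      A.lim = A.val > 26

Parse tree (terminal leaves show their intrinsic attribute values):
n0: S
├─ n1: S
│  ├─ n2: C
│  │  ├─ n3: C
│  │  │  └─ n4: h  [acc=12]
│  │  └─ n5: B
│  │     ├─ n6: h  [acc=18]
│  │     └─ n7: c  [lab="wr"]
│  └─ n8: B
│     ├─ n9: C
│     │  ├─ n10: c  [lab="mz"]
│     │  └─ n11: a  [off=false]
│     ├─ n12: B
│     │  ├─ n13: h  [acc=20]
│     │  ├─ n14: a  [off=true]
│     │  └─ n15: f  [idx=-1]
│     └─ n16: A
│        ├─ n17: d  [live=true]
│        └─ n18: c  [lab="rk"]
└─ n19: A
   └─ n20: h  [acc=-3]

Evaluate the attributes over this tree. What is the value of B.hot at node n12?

1. n2.sig = false  [false]
2. n2.ok = 4  [4]
3. n2.fin = false  [false]
4. n3.sig = false  [C₀.sig == true]
5. n3.ok = 4  [C₀.ok]
6. n3.fin = true  [C₀.sig == false]
7. n4.acc = 12  [terminal]
8. n3.pre = 19  [C.ok + 15]
9. n5.hot = 24  [C₁.pre + 5]
10. n5.depth = 12  [C₁.pre + C₀.ok - 11]
11. n6.acc = 18  [terminal]
12. n7.lab = "wr"  [terminal]
13. n5.key = 27  [B.hot + 3]
14. n2.pre = 16  [C₀.ok + 12]
15. n8.hot = -3  [C.pre - 19]
16. n8.depth = 0  [C.pre - 16]
17. n9.sig = false  [B₀.hot > -3]
18. n9.ok = 23  [B₀.hot * 2 + 29]
19. n9.fin = false  [false]
20. n10.lab = "mz"  [terminal]
21. n11.off = false  [terminal]
22. n9.pre = 27  [C.ok + 4]
23. n12.hot = 16  [B₀.depth + 16]
24. n12.depth = 30  [C.pre * 2 - 24]
25. n13.acc = 20  [terminal]
26. n14.off = true  [terminal]
27. n15.idx = -1  [terminal]
28. n12.key = 2  [h.acc - 18]
29. n16.val = 14  [B₁.key + B₀.hot + 15]
30. n16.key = 29  [B₀.hot + 32]
31. n17.live = true  [terminal]
32. n18.lab = "rk"  [terminal]
33. n16.lim = false  [d.live == false]
34. n8.key = 24  [B₀.depth * 3 + 24]
35. n1.idx = -5  [C.pre - 21]
36. n1.mk = 16  [16]
37. n19.val = 26  [S₁.idx + 31]
38. n19.key = 23  [S₁.mk + 7]
39. n20.acc = -3  [terminal]
40. n19.lim = false  [A.val > 26]
41. n0.idx = -2  [S₁.mk - 18]
42. n0.mk = 27  [S₁.idx + 32]

16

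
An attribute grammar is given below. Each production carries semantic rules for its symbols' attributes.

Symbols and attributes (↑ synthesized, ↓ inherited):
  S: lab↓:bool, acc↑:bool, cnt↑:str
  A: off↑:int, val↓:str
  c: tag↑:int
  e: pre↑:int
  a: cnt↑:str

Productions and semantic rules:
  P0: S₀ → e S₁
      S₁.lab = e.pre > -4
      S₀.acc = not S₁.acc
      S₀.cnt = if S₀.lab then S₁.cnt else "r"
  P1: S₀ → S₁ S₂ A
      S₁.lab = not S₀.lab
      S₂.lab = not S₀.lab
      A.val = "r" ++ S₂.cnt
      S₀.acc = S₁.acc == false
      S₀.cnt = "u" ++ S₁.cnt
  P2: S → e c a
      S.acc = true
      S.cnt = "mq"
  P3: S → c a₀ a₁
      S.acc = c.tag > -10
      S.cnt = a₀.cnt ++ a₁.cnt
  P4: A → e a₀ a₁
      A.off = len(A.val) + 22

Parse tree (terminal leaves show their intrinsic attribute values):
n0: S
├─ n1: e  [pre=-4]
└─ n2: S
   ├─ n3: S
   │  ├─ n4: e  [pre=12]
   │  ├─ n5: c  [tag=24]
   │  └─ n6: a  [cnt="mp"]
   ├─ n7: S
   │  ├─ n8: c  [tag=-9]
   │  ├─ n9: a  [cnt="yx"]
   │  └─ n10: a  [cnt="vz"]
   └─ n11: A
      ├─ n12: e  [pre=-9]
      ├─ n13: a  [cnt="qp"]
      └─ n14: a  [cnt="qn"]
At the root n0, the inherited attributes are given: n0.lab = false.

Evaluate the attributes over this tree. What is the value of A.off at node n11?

27

1. n0.lab = false  [given at root]
2. n1.pre = -4  [terminal]
3. n2.lab = false  [e.pre > -4]
4. n3.lab = true  [not S₀.lab]
5. n4.pre = 12  [terminal]
6. n5.tag = 24  [terminal]
7. n6.cnt = "mp"  [terminal]
8. n3.acc = true  [true]
9. n3.cnt = "mq"  ["mq"]
10. n7.lab = true  [not S₀.lab]
11. n8.tag = -9  [terminal]
12. n9.cnt = "yx"  [terminal]
13. n10.cnt = "vz"  [terminal]
14. n7.acc = true  [c.tag > -10]
15. n7.cnt = "yxvz"  [a₀.cnt ++ a₁.cnt]
16. n11.val = "ryxvz"  ["r" ++ S₂.cnt]
17. n12.pre = -9  [terminal]
18. n13.cnt = "qp"  [terminal]
19. n14.cnt = "qn"  [terminal]
20. n11.off = 27  [len(A.val) + 22]
21. n2.acc = false  [S₁.acc == false]
22. n2.cnt = "umq"  ["u" ++ S₁.cnt]
23. n0.acc = true  [not S₁.acc]
24. n0.cnt = "r"  [if S₀.lab then S₁.cnt else "r"]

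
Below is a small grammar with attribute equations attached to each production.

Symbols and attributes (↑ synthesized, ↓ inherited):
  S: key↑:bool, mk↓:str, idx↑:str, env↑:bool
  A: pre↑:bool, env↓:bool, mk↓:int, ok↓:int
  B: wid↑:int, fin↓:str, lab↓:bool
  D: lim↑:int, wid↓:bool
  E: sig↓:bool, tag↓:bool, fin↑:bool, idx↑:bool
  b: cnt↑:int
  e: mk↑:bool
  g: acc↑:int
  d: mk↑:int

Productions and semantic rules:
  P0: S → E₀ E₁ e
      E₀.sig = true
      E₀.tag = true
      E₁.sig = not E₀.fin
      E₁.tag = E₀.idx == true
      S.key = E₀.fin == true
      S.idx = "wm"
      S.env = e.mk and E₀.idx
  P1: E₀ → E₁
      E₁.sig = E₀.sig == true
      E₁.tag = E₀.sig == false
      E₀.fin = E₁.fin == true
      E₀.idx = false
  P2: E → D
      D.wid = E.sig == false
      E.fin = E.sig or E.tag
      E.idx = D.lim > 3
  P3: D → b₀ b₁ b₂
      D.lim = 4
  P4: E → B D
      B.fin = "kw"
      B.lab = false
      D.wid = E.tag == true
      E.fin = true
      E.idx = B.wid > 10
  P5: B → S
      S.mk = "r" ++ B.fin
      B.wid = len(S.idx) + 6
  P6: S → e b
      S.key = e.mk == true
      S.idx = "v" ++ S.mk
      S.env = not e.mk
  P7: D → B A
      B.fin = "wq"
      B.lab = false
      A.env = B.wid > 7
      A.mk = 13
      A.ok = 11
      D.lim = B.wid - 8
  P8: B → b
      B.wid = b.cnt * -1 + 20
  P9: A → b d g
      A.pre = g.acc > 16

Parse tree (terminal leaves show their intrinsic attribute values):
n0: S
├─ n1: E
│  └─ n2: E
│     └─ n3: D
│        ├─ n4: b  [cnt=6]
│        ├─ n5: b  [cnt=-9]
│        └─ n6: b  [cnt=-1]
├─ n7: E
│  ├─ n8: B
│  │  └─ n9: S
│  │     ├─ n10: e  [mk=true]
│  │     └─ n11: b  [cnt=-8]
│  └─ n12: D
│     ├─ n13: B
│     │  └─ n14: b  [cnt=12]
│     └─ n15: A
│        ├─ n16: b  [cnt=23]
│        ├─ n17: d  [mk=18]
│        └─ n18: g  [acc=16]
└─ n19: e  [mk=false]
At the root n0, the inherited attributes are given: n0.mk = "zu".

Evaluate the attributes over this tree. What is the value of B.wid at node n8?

10

1. n0.mk = "zu"  [given at root]
2. n1.sig = true  [true]
3. n1.tag = true  [true]
4. n2.sig = true  [E₀.sig == true]
5. n2.tag = false  [E₀.sig == false]
6. n3.wid = false  [E.sig == false]
7. n4.cnt = 6  [terminal]
8. n5.cnt = -9  [terminal]
9. n6.cnt = -1  [terminal]
10. n3.lim = 4  [4]
11. n2.fin = true  [E.sig or E.tag]
12. n2.idx = true  [D.lim > 3]
13. n1.fin = true  [E₁.fin == true]
14. n1.idx = false  [false]
15. n7.sig = false  [not E₀.fin]
16. n7.tag = false  [E₀.idx == true]
17. n8.fin = "kw"  ["kw"]
18. n8.lab = false  [false]
19. n9.mk = "rkw"  ["r" ++ B.fin]
20. n10.mk = true  [terminal]
21. n11.cnt = -8  [terminal]
22. n9.key = true  [e.mk == true]
23. n9.idx = "vrkw"  ["v" ++ S.mk]
24. n9.env = false  [not e.mk]
25. n8.wid = 10  [len(S.idx) + 6]
26. n12.wid = false  [E.tag == true]
27. n13.fin = "wq"  ["wq"]
28. n13.lab = false  [false]
29. n14.cnt = 12  [terminal]
30. n13.wid = 8  [b.cnt * -1 + 20]
31. n15.env = true  [B.wid > 7]
32. n15.mk = 13  [13]
33. n15.ok = 11  [11]
34. n16.cnt = 23  [terminal]
35. n17.mk = 18  [terminal]
36. n18.acc = 16  [terminal]
37. n15.pre = false  [g.acc > 16]
38. n12.lim = 0  [B.wid - 8]
39. n7.fin = true  [true]
40. n7.idx = false  [B.wid > 10]
41. n19.mk = false  [terminal]
42. n0.key = true  [E₀.fin == true]
43. n0.idx = "wm"  ["wm"]
44. n0.env = false  [e.mk and E₀.idx]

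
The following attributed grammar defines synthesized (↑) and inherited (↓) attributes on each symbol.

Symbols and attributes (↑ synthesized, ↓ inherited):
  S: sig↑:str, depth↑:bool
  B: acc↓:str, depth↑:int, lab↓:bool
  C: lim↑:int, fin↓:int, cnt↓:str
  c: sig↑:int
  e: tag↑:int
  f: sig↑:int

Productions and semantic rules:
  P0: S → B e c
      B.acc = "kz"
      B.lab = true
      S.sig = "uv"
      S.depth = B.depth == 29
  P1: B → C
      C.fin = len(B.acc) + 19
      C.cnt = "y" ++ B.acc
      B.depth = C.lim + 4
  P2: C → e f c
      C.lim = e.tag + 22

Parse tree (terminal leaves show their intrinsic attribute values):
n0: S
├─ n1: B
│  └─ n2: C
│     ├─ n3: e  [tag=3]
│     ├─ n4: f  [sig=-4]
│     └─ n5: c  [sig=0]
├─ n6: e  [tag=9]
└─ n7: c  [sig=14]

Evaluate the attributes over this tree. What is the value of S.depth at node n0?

1. n1.acc = "kz"  ["kz"]
2. n1.lab = true  [true]
3. n2.fin = 21  [len(B.acc) + 19]
4. n2.cnt = "ykz"  ["y" ++ B.acc]
5. n3.tag = 3  [terminal]
6. n4.sig = -4  [terminal]
7. n5.sig = 0  [terminal]
8. n2.lim = 25  [e.tag + 22]
9. n1.depth = 29  [C.lim + 4]
10. n6.tag = 9  [terminal]
11. n7.sig = 14  [terminal]
12. n0.sig = "uv"  ["uv"]
13. n0.depth = true  [B.depth == 29]

true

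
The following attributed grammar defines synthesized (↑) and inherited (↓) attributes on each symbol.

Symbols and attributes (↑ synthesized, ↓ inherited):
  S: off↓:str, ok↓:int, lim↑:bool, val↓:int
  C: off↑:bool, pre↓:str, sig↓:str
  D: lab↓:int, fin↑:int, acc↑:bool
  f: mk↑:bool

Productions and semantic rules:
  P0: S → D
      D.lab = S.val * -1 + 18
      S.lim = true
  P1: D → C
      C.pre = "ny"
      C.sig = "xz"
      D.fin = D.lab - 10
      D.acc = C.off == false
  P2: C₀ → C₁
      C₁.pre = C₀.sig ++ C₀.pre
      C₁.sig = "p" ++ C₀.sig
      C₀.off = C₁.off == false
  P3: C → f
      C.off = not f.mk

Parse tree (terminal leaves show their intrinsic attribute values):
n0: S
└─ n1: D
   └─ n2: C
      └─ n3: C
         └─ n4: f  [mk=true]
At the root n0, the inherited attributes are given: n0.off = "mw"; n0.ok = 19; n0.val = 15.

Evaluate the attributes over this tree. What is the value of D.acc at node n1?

1. n0.off = "mw"  [given at root]
2. n0.ok = 19  [given at root]
3. n0.val = 15  [given at root]
4. n1.lab = 3  [S.val * -1 + 18]
5. n2.pre = "ny"  ["ny"]
6. n2.sig = "xz"  ["xz"]
7. n3.pre = "xzny"  [C₀.sig ++ C₀.pre]
8. n3.sig = "pxz"  ["p" ++ C₀.sig]
9. n4.mk = true  [terminal]
10. n3.off = false  [not f.mk]
11. n2.off = true  [C₁.off == false]
12. n1.fin = -7  [D.lab - 10]
13. n1.acc = false  [C.off == false]
14. n0.lim = true  [true]

false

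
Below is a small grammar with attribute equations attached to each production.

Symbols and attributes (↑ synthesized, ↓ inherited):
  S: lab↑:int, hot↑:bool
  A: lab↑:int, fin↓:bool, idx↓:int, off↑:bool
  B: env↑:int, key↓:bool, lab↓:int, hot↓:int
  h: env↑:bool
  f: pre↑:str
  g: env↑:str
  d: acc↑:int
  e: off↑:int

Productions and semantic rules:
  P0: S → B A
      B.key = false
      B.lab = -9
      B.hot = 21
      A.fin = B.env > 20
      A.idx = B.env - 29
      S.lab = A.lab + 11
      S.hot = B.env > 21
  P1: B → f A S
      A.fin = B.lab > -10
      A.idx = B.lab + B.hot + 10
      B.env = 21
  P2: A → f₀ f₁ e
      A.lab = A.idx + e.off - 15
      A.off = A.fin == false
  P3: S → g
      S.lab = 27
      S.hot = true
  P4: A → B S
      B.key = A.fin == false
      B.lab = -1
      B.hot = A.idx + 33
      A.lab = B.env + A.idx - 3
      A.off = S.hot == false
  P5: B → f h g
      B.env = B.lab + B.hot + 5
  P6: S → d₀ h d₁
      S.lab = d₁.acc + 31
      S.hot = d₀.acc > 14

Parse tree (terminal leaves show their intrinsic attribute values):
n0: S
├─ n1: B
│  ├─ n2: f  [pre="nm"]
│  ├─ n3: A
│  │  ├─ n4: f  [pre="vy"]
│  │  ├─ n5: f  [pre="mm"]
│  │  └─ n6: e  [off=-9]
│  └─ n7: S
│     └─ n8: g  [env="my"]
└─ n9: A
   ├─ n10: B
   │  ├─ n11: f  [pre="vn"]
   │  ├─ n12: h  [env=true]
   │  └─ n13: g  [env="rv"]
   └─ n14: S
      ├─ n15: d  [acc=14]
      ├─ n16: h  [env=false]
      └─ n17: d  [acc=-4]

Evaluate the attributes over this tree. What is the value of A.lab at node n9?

18

1. n1.key = false  [false]
2. n1.lab = -9  [-9]
3. n1.hot = 21  [21]
4. n2.pre = "nm"  [terminal]
5. n3.fin = true  [B.lab > -10]
6. n3.idx = 22  [B.lab + B.hot + 10]
7. n4.pre = "vy"  [terminal]
8. n5.pre = "mm"  [terminal]
9. n6.off = -9  [terminal]
10. n3.lab = -2  [A.idx + e.off - 15]
11. n3.off = false  [A.fin == false]
12. n8.env = "my"  [terminal]
13. n7.lab = 27  [27]
14. n7.hot = true  [true]
15. n1.env = 21  [21]
16. n9.fin = true  [B.env > 20]
17. n9.idx = -8  [B.env - 29]
18. n10.key = false  [A.fin == false]
19. n10.lab = -1  [-1]
20. n10.hot = 25  [A.idx + 33]
21. n11.pre = "vn"  [terminal]
22. n12.env = true  [terminal]
23. n13.env = "rv"  [terminal]
24. n10.env = 29  [B.lab + B.hot + 5]
25. n15.acc = 14  [terminal]
26. n16.env = false  [terminal]
27. n17.acc = -4  [terminal]
28. n14.lab = 27  [d₁.acc + 31]
29. n14.hot = false  [d₀.acc > 14]
30. n9.lab = 18  [B.env + A.idx - 3]
31. n9.off = true  [S.hot == false]
32. n0.lab = 29  [A.lab + 11]
33. n0.hot = false  [B.env > 21]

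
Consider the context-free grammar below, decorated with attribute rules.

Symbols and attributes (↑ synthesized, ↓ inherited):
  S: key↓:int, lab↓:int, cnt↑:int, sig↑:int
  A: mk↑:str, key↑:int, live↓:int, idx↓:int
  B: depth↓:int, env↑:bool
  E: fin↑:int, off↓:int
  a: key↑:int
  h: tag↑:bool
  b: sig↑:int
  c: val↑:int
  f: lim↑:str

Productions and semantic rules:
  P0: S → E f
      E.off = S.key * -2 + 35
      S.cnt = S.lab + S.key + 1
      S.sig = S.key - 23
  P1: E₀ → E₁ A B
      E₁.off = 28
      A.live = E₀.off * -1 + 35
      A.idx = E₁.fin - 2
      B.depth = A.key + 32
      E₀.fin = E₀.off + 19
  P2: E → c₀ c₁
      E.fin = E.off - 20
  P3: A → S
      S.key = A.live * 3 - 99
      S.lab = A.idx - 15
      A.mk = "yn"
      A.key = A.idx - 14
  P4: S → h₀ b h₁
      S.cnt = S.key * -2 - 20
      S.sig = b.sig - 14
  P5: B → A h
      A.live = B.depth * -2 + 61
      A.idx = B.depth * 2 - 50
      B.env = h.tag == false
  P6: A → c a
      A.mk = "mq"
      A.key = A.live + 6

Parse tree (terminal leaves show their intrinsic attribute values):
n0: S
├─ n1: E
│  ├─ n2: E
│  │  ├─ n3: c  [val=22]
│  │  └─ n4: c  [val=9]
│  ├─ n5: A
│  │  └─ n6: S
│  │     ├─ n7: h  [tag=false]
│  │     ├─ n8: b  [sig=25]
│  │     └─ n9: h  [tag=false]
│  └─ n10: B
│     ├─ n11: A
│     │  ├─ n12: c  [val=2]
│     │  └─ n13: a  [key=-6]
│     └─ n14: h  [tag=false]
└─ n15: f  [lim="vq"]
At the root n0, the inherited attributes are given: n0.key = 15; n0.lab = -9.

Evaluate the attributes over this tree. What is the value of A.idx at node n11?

1. n0.key = 15  [given at root]
2. n0.lab = -9  [given at root]
3. n1.off = 5  [S.key * -2 + 35]
4. n2.off = 28  [28]
5. n3.val = 22  [terminal]
6. n4.val = 9  [terminal]
7. n2.fin = 8  [E.off - 20]
8. n5.live = 30  [E₀.off * -1 + 35]
9. n5.idx = 6  [E₁.fin - 2]
10. n6.key = -9  [A.live * 3 - 99]
11. n6.lab = -9  [A.idx - 15]
12. n7.tag = false  [terminal]
13. n8.sig = 25  [terminal]
14. n9.tag = false  [terminal]
15. n6.cnt = -2  [S.key * -2 - 20]
16. n6.sig = 11  [b.sig - 14]
17. n5.mk = "yn"  ["yn"]
18. n5.key = -8  [A.idx - 14]
19. n10.depth = 24  [A.key + 32]
20. n11.live = 13  [B.depth * -2 + 61]
21. n11.idx = -2  [B.depth * 2 - 50]
22. n12.val = 2  [terminal]
23. n13.key = -6  [terminal]
24. n11.mk = "mq"  ["mq"]
25. n11.key = 19  [A.live + 6]
26. n14.tag = false  [terminal]
27. n10.env = true  [h.tag == false]
28. n1.fin = 24  [E₀.off + 19]
29. n15.lim = "vq"  [terminal]
30. n0.cnt = 7  [S.lab + S.key + 1]
31. n0.sig = -8  [S.key - 23]

-2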